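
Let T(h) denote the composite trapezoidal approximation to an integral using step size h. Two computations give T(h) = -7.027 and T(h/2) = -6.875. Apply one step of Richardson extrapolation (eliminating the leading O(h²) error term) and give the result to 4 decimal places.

R = (4·T(h/2) − T(h)) / 3 = (4·(-6.875) − (-7.027))/3 = (-20.473)/3 = -6.8243.

-6.8243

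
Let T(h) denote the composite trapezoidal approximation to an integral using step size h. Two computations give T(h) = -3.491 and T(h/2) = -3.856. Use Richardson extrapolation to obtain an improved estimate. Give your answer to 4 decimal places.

-3.9777

R = (4·T(h/2) − T(h)) / 3 = (4·(-3.856) − (-3.491))/3 = (-11.933)/3 = -3.9777.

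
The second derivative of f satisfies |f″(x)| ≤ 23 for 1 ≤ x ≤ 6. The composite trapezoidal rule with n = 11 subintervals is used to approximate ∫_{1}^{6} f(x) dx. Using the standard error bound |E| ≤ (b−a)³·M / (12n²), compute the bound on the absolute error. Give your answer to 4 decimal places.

1.9800

|E| ≤ (5)³·23 / (12·11²) = 2875/1452 = 1.9800.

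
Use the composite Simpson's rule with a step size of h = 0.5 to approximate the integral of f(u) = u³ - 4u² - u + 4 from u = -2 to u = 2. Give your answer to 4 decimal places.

h = (2 − (-2))/8 = 0.5.
Nodes u₀,…,u₈ = -2, -1.5, -1, -0.5, 0, 0.5, 1, 1.5, 2.
f(u) = u³ - 4u² - u + 4: f₀=-18, f₁=-6.875, f₂=0, f₃=3.375, f₄=4, f₅=2.625, f₆=0, f₇=-3.125, f₈=-6.
(h/3)·[f₀ + 4f₁ + 2f₂ + 4f₃ + 2f₄ + 4f₅ + 2f₆ + 4f₇ + f₈] = 0.166667·(-32) = -5.3333.

-5.3333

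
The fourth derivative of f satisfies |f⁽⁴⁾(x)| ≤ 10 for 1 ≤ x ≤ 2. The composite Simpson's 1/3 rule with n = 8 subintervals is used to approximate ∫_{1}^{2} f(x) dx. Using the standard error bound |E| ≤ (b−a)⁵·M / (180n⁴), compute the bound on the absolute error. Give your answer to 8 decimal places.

0.00001356

|E| ≤ (1)⁵·10 / (180·8⁴) = 10/737280 = 0.00001356.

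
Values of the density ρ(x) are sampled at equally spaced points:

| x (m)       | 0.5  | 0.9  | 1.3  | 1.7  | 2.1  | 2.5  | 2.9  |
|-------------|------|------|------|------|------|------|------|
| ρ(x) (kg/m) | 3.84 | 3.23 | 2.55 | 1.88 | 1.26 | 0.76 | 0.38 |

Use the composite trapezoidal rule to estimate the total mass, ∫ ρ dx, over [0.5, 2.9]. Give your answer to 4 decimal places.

4.7160

h = 0.4, n = 6.
(h/2)·[y₀ + 2y₁ + 2y₂ + 2y₃ + 2y₄ + 2y₅ + y₆] = 0.2·(23.58) = 4.7160.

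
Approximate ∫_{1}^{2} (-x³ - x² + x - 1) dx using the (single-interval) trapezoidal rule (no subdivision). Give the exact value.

-6.5

T = (b−a)/2 · [f(1) + f(2)] = 0.5·[(-2) + (-11)] = -6.5.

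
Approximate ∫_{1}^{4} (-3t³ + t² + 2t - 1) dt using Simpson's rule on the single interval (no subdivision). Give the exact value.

S = (b−a)/6 · [f(1) + 4f(2.5) + f(4)] = 0.5·[(-1) + 4·(-36.625) + (-169)] = -158.25.

-158.25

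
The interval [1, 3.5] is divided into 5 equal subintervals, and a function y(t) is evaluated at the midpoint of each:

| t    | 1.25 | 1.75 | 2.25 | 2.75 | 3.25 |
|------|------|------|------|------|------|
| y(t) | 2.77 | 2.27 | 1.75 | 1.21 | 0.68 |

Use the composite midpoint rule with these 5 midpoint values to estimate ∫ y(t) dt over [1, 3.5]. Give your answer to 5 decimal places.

h = 0.5, n = 5.
h·[y(m₁) + y(m₂) + y(m₃) + y(m₄) + y(m₅)] = 0.5·(8.68) = 4.34000.

4.34000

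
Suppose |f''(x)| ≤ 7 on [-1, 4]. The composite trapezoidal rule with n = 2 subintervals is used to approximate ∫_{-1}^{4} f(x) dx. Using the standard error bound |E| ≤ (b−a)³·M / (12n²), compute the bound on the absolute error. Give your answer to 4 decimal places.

18.2292

|E| ≤ (5)³·7 / (12·2²) = 875/48 = 18.2292.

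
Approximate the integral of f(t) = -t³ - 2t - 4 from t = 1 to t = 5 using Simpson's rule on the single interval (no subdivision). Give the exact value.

-196

S = (b−a)/6 · [f(1) + 4f(3) + f(5)] = 0.666667·[(-7) + 4·(-37) + (-139)] = -196.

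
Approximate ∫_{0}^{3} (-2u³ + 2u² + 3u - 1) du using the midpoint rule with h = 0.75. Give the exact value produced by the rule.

-11.015625

h = (3 − 0)/4 = 0.75.
Midpoints m₁,…,m₄ = 0.375, 1.125, 1.875, 2.625.
f(m₁)=0.30078125, f(m₂)=2.05859375, f(m₃)=-1.52734375, f(m₄)=-15.51953125.
h·[f(m₁) + f(m₂) + f(m₃) + f(m₄)] = 0.75·(-14.6875) = -11.015625.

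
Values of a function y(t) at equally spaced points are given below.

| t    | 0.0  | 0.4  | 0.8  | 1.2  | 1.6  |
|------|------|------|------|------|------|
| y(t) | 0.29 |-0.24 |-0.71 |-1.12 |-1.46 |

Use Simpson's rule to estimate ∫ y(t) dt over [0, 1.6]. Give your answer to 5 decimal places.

-1.07067

h = 0.4, n = 4.
(h/3)·[y₀ + 4y₁ + 2y₂ + 4y₃ + y₄] = 0.133333·(-8.03) = -1.07067.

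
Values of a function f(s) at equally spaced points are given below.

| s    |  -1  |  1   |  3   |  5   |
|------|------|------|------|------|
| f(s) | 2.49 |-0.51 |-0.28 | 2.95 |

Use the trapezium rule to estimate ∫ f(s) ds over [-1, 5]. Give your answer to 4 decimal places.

3.8600

h = 2, n = 3.
(h/2)·[y₀ + 2y₁ + 2y₂ + y₃] = 1·(3.86) = 3.8600.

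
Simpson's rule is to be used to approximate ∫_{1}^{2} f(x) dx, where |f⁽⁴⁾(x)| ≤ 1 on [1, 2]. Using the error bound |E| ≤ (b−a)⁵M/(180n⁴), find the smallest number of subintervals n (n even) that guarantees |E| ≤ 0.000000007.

30

Need 1/(180n⁴) ≤ 0.000000007.
n⁴ ≥ 1/(180·0.000000007) = 793651 ⇒ n ≥ 29.8475, so the smallest even n is 30. (n must be even for Simpson's rule.)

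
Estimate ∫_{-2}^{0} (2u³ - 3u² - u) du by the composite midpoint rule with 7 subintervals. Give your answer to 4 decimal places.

h = (0 − (-2))/7 = 0.285714.
Midpoints m₁,…,m₇ = -1.857143, -1.571429, -1.285714, -1, -0.714286, -0.428571, -0.142857.
f(m₁)=-21.300292, f(m₂)=-13.597668, f(m₃)=-7.924198, f(m₄)=-4, f(m₅)=-1.545190, f(m₆)=-0.279883, f(m₇)=0.075802.
h·[f(m₁) + f(m₂) + f(m₃) + f(m₄) + f(m₅) + f(m₆) + f(m₇)] = 0.285714·(-48.571429) = -13.8776.

-13.8776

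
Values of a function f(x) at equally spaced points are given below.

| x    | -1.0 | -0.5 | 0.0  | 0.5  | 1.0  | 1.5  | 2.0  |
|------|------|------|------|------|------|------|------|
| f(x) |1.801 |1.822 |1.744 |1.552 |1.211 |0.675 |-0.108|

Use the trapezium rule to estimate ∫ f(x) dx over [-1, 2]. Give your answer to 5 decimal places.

h = 0.5, n = 6.
(h/2)·[y₀ + 2y₁ + 2y₂ + 2y₃ + 2y₄ + 2y₅ + y₆] = 0.25·(15.701) = 3.92525.

3.92525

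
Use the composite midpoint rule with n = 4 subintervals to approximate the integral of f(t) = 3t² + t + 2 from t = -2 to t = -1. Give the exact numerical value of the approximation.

7.484375

h = (-1 − (-2))/4 = 0.25.
Midpoints m₁,…,m₄ = -1.875, -1.625, -1.375, -1.125.
f(m₁)=10.671875, f(m₂)=8.296875, f(m₃)=6.296875, f(m₄)=4.671875.
h·[f(m₁) + f(m₂) + f(m₃) + f(m₄)] = 0.25·(29.9375) = 7.484375.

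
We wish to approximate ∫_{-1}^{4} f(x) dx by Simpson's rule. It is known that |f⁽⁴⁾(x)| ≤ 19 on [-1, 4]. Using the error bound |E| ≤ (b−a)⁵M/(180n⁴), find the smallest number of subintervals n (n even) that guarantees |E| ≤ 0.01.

Need 59375/(180n⁴) ≤ 0.01.
n⁴ ≥ 59375/(180·0.01) = 32986.1 ⇒ n ≥ 13.4767, so the smallest even n is 14. (n must be even for Simpson's rule.)

14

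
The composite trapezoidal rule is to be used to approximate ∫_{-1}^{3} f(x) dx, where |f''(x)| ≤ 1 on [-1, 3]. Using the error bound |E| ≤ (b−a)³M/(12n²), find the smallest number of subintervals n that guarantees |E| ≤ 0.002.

52

Need 64/(12n²) ≤ 0.002.
n² ≥ 64/(12·0.002) = 2666.67 ⇒ n ≥ 51.6398, so the smallest n is 52.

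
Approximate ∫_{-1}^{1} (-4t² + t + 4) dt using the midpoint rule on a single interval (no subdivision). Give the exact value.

8

M = (b−a)·f(0) = 2·(4) = 8.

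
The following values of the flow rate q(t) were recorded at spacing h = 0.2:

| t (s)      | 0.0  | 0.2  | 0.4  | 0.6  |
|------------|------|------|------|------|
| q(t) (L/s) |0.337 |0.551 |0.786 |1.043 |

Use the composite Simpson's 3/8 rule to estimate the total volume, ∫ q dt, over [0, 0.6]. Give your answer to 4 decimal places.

0.4043

h = 0.2, n = 3.
(3h/8)·[y₀ + 3y₁ + 3y₂ + y₃] = 0.075·(5.391) = 0.4043.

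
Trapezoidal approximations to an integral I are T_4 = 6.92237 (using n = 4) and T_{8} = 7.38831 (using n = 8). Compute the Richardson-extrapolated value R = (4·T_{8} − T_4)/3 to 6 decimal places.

R = (4·T_{8} − T_4) / 3 = (4·7.38831 − 6.92237)/3 = (22.63087)/3 = 7.543623.

7.543623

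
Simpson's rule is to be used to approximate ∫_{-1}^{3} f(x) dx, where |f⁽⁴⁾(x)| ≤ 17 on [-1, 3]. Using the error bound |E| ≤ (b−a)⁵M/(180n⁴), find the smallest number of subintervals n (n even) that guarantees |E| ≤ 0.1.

Need 17408/(180n⁴) ≤ 0.1.
n⁴ ≥ 17408/(180·0.1) = 967.111 ⇒ n ≥ 5.5766, so the smallest even n is 6. (n must be even for Simpson's rule.)

6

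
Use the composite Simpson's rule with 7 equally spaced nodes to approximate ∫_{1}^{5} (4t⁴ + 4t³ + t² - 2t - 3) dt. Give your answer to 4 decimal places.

3128.9547

h = (5 − 1)/6 = 0.666667.
Nodes t₀,…,t₆ = 1, 1.666667, 2.333333, 3, 3.666667, 4.333333, 5.
f(t) = 4t⁴ + 4t³ + t² - 2t - 3: f₀=4, f₁=45.827160, f₂=167.160494, f₃=432, f₄=923.308642, f₅=1743.012346, f₆=3012.
(h/3)·[f₀ + 4f₁ + 2f₂ + 4f₃ + 2f₄ + 4f₅ + f₆] = 0.222222·(14080.296296) = 3128.9547.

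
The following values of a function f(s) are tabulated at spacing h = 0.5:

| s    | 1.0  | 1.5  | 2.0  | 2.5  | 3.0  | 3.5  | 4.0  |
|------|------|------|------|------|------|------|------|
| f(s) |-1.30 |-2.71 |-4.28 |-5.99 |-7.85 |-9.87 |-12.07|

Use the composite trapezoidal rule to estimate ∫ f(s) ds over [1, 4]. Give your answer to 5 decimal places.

-18.69250

h = 0.5, n = 6.
(h/2)·[y₀ + 2y₁ + 2y₂ + 2y₃ + 2y₄ + 2y₅ + y₆] = 0.25·(-74.77) = -18.69250.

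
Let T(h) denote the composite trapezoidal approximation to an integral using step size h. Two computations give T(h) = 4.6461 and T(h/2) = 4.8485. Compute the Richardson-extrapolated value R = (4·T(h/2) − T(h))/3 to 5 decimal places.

4.91597

R = (4·T(h/2) − T(h)) / 3 = (4·4.8485 − 4.6461)/3 = (14.7479)/3 = 4.91597.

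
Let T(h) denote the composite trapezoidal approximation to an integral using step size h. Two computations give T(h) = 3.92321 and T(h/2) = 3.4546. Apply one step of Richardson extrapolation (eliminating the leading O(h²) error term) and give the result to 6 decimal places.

R = (4·T(h/2) − T(h)) / 3 = (4·3.4546 − 3.92321)/3 = (9.89519)/3 = 3.298397.

3.298397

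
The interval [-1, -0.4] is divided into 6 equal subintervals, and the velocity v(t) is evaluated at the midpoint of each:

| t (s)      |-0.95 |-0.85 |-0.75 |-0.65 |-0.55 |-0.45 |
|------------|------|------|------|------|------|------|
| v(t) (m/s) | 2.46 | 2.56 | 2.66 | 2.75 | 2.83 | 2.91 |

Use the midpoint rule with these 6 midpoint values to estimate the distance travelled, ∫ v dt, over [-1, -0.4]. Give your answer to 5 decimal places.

1.61700

h = 0.1, n = 6.
h·[y(m₁) + y(m₂) + y(m₃) + y(m₄) + y(m₅) + y(m₆)] = 0.1·(16.17) = 1.61700.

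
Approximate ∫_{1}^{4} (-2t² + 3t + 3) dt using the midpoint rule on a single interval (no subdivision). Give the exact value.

M = (b−a)·f(2.5) = 3·(-2) = -6.

-6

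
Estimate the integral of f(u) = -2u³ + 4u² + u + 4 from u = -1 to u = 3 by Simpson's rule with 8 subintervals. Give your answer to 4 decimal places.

17.3333

h = (3 − (-1))/8 = 0.5.
Nodes u₀,…,u₈ = -1, -0.5, 0, 0.5, 1, 1.5, 2, 2.5, 3.
f(u) = -2u³ + 4u² + u + 4: f₀=9, f₁=4.75, f₂=4, f₃=5.25, f₄=7, f₅=7.75, f₆=6, f₇=0.25, f₈=-11.
(h/3)·[f₀ + 4f₁ + 2f₂ + 4f₃ + 2f₄ + 4f₅ + 2f₆ + 4f₇ + f₈] = 0.166667·(104) = 17.3333.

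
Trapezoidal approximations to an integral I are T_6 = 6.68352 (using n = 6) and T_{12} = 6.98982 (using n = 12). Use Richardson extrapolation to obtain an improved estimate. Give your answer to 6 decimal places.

7.091920

R = (4·T_{12} − T_6) / 3 = (4·6.98982 − 6.68352)/3 = (21.27576)/3 = 7.091920.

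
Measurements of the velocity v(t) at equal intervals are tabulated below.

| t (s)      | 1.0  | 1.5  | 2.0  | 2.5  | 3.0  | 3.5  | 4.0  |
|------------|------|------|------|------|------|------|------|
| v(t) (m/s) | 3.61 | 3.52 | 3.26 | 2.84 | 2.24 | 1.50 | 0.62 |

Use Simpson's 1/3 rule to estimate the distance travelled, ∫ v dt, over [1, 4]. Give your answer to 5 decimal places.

7.77833

h = 0.5, n = 6.
(h/3)·[y₀ + 4y₁ + 2y₂ + 4y₃ + 2y₄ + 4y₅ + y₆] = 0.166667·(46.67) = 7.77833.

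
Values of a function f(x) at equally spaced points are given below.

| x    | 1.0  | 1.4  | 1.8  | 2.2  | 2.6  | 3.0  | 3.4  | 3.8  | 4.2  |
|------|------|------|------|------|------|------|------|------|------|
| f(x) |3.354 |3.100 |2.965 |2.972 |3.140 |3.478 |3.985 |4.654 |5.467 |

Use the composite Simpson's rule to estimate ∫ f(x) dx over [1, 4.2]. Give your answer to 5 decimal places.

11.44227

h = 0.4, n = 8.
(h/3)·[y₀ + 4y₁ + 2y₂ + 4y₃ + 2y₄ + 4y₅ + 2y₆ + 4y₇ + y₈] = 0.133333·(85.817) = 11.44227.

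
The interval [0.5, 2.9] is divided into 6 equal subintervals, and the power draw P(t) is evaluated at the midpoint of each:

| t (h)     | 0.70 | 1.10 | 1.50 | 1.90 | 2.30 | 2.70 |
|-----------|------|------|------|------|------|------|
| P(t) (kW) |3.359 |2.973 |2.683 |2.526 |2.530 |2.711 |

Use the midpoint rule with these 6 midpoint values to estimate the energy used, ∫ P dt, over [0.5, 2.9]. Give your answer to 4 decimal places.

h = 0.4, n = 6.
h·[y(m₁) + y(m₂) + y(m₃) + y(m₄) + y(m₅) + y(m₆)] = 0.4·(16.782) = 6.7128.

6.7128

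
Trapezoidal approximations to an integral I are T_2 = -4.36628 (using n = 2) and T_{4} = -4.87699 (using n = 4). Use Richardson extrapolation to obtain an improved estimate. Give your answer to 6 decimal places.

-5.047227

R = (4·T_{4} − T_2) / 3 = (4·(-4.87699) − (-4.36628))/3 = (-15.14168)/3 = -5.047227.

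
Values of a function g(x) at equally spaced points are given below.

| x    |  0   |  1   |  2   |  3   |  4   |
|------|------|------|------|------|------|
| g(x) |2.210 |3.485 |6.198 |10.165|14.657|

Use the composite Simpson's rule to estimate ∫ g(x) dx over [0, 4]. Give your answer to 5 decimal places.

h = 1, n = 4.
(h/3)·[y₀ + 4y₁ + 2y₂ + 4y₃ + y₄] = 0.333333·(83.863) = 27.95433.

27.95433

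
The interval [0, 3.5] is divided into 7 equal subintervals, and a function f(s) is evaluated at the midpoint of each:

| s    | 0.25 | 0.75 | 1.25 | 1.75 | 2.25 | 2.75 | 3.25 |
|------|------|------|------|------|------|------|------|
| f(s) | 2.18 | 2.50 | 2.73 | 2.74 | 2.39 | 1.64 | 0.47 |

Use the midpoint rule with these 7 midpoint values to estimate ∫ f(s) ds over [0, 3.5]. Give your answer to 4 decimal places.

7.3250

h = 0.5, n = 7.
h·[y(m₁) + y(m₂) + y(m₃) + y(m₄) + y(m₅) + y(m₆) + y(m₇)] = 0.5·(14.65) = 7.3250.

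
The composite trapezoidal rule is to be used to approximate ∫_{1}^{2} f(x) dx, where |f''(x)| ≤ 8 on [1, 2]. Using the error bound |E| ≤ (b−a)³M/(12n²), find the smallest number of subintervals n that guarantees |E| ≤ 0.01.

Need 8/(12n²) ≤ 0.01.
n² ≥ 8/(12·0.01) = 66.6667 ⇒ n ≥ 8.1650, so the smallest n is 9.

9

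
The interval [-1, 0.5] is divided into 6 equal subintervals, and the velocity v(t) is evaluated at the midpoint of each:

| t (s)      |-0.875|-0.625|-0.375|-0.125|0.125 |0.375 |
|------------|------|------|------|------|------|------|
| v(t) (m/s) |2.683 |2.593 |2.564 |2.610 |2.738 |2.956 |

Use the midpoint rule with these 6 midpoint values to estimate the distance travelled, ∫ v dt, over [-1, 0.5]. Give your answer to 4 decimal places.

h = 0.25, n = 6.
h·[y(m₁) + y(m₂) + y(m₃) + y(m₄) + y(m₅) + y(m₆)] = 0.25·(16.144) = 4.0360.

4.0360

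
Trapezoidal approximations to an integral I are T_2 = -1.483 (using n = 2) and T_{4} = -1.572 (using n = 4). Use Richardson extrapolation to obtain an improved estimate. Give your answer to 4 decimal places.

R = (4·T_{4} − T_2) / 3 = (4·(-1.572) − (-1.483))/3 = (-4.805)/3 = -1.6017.

-1.6017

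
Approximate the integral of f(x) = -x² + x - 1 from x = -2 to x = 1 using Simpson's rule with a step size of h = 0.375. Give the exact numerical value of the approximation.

h = (1 − (-2))/8 = 0.375.
Nodes x₀,…,x₈ = -2, -1.625, -1.25, -0.875, -0.5, -0.125, 0.25, 0.625, 1.
f(x) = -x² + x - 1: f₀=-7, f₁=-5.265625, f₂=-3.8125, f₃=-2.640625, f₄=-1.75, f₅=-1.140625, f₆=-0.8125, f₇=-0.765625, f₈=-1.
(h/3)·[f₀ + 4f₁ + 2f₂ + 4f₃ + 2f₄ + 4f₅ + 2f₆ + 4f₇ + f₈] = 0.125·(-60) = -7.5.

-7.5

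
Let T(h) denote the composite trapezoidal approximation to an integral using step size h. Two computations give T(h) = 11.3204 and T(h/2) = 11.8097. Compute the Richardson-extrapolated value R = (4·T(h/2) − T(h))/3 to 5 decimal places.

R = (4·T(h/2) − T(h)) / 3 = (4·11.8097 − 11.3204)/3 = (35.9184)/3 = 11.97280.

11.97280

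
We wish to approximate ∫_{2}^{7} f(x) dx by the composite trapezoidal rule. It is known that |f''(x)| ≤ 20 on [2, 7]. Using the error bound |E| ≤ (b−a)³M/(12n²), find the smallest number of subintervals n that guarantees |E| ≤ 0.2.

Need 2500/(12n²) ≤ 0.2.
n² ≥ 2500/(12·0.2) = 1041.67 ⇒ n ≥ 32.2749, so the smallest n is 33.

33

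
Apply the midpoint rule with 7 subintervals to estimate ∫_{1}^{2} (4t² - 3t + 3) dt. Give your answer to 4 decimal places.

7.8265

h = (2 − 1)/7 = 0.142857.
Midpoints m₁,…,m₇ = 1.071429, 1.214286, 1.357143, 1.5, 1.642857, 1.785714, 1.928571.
f(m₁)=4.377551, f(m₂)=5.255102, f(m₃)=6.295918, f(m₄)=7.5, f(m₅)=8.867347, f(m₆)=10.397959, f(m₇)=12.091837.
h·[f(m₁) + f(m₂) + f(m₃) + f(m₄) + f(m₅) + f(m₆) + f(m₇)] = 0.142857·(54.785714) = 7.8265.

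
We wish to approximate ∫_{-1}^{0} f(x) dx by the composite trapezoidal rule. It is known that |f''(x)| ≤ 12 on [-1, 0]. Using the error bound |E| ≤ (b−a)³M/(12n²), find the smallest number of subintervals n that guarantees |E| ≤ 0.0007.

38

Need 12/(12n²) ≤ 0.0007.
n² ≥ 12/(12·0.0007) = 1428.57 ⇒ n ≥ 37.7964, so the smallest n is 38.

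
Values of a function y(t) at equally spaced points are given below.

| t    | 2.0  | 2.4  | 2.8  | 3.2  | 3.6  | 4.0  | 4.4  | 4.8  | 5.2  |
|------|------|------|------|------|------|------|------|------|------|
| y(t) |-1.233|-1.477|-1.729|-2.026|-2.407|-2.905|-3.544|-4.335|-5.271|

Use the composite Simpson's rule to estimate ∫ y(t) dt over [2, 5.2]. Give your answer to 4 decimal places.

-8.6448

h = 0.4, n = 8.
(h/3)·[y₀ + 4y₁ + 2y₂ + 4y₃ + 2y₄ + 4y₅ + 2y₆ + 4y₇ + y₈] = 0.133333·(-64.836) = -8.6448.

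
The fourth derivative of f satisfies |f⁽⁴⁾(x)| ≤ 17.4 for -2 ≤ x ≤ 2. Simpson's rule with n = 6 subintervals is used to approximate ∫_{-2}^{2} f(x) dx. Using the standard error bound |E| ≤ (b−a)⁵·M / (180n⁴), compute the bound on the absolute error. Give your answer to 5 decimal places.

|E| ≤ (4)⁵·17.4 / (180·6⁴) = 17817.6/233280 = 0.07638.

0.07638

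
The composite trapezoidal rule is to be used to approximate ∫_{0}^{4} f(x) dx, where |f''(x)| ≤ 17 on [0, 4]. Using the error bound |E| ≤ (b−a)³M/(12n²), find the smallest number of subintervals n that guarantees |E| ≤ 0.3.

18

Need 1088/(12n²) ≤ 0.3.
n² ≥ 1088/(12·0.3) = 302.222 ⇒ n ≥ 17.3845, so the smallest n is 18.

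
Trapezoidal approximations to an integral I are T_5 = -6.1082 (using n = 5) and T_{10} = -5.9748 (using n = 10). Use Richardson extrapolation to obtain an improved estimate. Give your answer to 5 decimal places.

R = (4·T_{10} − T_5) / 3 = (4·(-5.9748) − (-6.1082))/3 = (-17.7910)/3 = -5.93033.

-5.93033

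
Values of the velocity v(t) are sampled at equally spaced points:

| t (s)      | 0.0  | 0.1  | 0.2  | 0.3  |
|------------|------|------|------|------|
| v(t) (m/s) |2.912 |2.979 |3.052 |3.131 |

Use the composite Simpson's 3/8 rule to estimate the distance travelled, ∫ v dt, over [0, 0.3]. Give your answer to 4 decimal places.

h = 0.1, n = 3.
(3h/8)·[y₀ + 3y₁ + 3y₂ + y₃] = 0.0375·(24.136) = 0.9051.

0.9051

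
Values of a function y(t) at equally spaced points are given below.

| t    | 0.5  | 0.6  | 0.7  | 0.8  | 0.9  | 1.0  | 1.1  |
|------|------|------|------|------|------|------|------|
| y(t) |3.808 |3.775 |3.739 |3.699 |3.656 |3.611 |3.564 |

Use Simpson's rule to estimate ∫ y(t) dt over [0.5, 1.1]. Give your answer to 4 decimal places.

h = 0.1, n = 6.
(h/3)·[y₀ + 4y₁ + 2y₂ + 4y₃ + 2y₄ + 4y₅ + y₆] = 0.033333·(66.502) = 2.2167.

2.2167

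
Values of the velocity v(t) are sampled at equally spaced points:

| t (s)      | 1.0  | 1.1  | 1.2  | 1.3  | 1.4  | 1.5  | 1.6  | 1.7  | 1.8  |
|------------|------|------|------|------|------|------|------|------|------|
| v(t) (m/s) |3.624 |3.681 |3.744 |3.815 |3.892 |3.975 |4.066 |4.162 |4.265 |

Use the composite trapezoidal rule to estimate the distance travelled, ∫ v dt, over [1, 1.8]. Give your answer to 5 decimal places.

3.12795

h = 0.1, n = 8.
(h/2)·[y₀ + 2y₁ + 2y₂ + 2y₃ + 2y₄ + 2y₅ + 2y₆ + 2y₇ + y₈] = 0.05·(62.559) = 3.12795.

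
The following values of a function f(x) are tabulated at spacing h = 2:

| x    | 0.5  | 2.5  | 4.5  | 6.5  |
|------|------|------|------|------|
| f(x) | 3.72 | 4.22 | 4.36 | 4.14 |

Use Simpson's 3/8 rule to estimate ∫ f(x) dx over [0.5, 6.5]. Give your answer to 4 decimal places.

25.2000

h = 2, n = 3.
(3h/8)·[y₀ + 3y₁ + 3y₂ + y₃] = 0.75·(33.60) = 25.2000.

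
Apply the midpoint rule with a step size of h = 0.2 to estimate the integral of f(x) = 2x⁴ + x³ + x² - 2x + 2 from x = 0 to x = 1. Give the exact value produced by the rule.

h = (1 − 0)/5 = 0.2.
Midpoints m₁,…,m₅ = 0.1, 0.3, 0.5, 0.7, 0.9.
f(m₁)=1.8112, f(m₂)=1.5332, f(m₃)=1.5, f(m₄)=1.9132, f(m₅)=3.0512.
h·[f(m₁) + f(m₂) + f(m₃) + f(m₄) + f(m₅)] = 0.2·(9.8088) = 1.96176.

1.96176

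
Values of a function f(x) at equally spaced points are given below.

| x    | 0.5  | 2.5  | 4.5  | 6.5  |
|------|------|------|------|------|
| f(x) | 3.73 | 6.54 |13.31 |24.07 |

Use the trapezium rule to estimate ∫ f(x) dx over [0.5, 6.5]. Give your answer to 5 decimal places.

h = 2, n = 3.
(h/2)·[y₀ + 2y₁ + 2y₂ + y₃] = 1·(67.50) = 67.50000.

67.50000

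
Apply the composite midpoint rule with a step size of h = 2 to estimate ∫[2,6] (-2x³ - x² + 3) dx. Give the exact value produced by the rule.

-664

h = (6 − 2)/2 = 2.
Midpoints m₁,…,m₂ = 3, 5.
f(m₁)=-60, f(m₂)=-272.
h·[f(m₁) + f(m₂)] = 2·(-332) = -664.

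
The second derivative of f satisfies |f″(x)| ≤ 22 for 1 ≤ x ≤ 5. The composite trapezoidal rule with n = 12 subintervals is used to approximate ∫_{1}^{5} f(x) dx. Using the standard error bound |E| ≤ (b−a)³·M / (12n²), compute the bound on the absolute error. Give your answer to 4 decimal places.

0.8148

|E| ≤ (4)³·22 / (12·12²) = 1408/1728 = 0.8148.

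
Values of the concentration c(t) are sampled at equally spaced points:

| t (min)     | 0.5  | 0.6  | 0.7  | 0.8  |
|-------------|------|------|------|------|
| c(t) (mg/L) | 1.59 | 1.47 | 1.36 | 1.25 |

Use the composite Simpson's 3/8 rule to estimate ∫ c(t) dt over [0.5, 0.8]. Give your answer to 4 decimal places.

h = 0.1, n = 3.
(3h/8)·[y₀ + 3y₁ + 3y₂ + y₃] = 0.0375·(11.33) = 0.4249.

0.4249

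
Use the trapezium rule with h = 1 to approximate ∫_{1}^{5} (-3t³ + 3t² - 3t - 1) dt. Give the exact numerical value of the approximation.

h = (5 − 1)/4 = 1.
Nodes t₀,…,t₄ = 1, 2, 3, 4, 5.
f(t) = -3t³ + 3t² - 3t - 1: f₀=-4, f₁=-19, f₂=-64, f₃=-157, f₄=-316.
(h/2)·[f₀ + 2f₁ + 2f₂ + 2f₃ + f₄] = 0.5·(-800) = -400.

-400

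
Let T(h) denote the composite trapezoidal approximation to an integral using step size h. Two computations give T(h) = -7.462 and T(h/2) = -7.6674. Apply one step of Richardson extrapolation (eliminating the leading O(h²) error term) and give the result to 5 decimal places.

-7.73587

R = (4·T(h/2) − T(h)) / 3 = (4·(-7.6674) − (-7.462))/3 = (-23.2076)/3 = -7.73587.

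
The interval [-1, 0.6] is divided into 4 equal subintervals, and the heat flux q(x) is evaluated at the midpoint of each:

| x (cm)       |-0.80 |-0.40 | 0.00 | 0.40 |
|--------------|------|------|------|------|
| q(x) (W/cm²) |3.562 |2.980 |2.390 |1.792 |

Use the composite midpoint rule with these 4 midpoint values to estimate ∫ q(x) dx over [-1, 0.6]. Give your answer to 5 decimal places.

h = 0.4, n = 4.
h·[y(m₁) + y(m₂) + y(m₃) + y(m₄)] = 0.4·(10.724) = 4.28960.

4.28960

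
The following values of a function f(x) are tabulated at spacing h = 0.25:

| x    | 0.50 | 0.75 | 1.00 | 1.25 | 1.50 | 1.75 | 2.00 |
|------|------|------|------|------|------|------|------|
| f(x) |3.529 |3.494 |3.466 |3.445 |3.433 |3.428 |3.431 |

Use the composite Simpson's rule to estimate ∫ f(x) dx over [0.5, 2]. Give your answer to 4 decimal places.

h = 0.25, n = 6.
(h/3)·[y₀ + 4y₁ + 2y₂ + 4y₃ + 2y₄ + 4y₅ + y₆] = 0.083333·(62.226) = 5.1855.

5.1855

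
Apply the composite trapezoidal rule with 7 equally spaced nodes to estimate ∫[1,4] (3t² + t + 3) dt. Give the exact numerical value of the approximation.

h = (4 − 1)/6 = 0.5.
Nodes t₀,…,t₆ = 1, 1.5, 2, 2.5, 3, 3.5, 4.
f(t) = 3t² + t + 3: f₀=7, f₁=11.25, f₂=17, f₃=24.25, f₄=33, f₅=43.25, f₆=55.
(h/2)·[f₀ + 2f₁ + 2f₂ + 2f₃ + 2f₄ + 2f₅ + f₆] = 0.25·(319.5) = 79.875.

79.875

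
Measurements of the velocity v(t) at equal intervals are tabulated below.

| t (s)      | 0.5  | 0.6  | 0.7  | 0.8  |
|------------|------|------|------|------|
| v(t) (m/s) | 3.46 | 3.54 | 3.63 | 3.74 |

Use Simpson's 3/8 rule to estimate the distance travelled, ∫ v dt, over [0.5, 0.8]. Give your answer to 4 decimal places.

1.0766

h = 0.1, n = 3.
(3h/8)·[y₀ + 3y₁ + 3y₂ + y₃] = 0.0375·(28.71) = 1.0766.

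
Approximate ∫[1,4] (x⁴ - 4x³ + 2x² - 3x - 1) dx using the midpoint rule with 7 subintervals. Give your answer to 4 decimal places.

h = (4 − 1)/7 = 0.428571.
Midpoints m₁,…,m₇ = 1.214286, 1.642857, 2.071429, 2.5, 2.928571, 3.357143, 3.785714.
f(m₁)=-6.681565, f(m₂)=-10.982273, f(m₃)=-15.774026, f(m₄)=-19.4375, f(m₅)=-19.543706, f(m₆)=-12.853993, f(m₇)=4.679951.
h·[f(m₁) + f(m₂) + f(m₃) + f(m₄) + f(m₅) + f(m₆) + f(m₇)] = 0.428571·(-80.593112) = -34.5399.

-34.5399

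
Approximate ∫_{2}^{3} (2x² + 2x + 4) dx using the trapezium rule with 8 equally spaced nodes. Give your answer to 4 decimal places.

21.6735

h = (3 − 2)/7 = 0.142857.
Nodes x₀,…,x₇ = 2, 2.142857, 2.285714, 2.428571, 2.571429, 2.714286, 2.857143, 3.
f(x) = 2x² + 2x + 4: f₀=16, f₁=17.469388, f₂=19.020408, f₃=20.653061, f₄=22.367347, f₅=24.163265, f₆=26.040816, f₇=28.
(h/2)·[f₀ + 2f₁ + 2f₂ + 2f₃ + 2f₄ + 2f₅ + 2f₆ + f₇] = 0.071429·(303.428571) = 21.6735.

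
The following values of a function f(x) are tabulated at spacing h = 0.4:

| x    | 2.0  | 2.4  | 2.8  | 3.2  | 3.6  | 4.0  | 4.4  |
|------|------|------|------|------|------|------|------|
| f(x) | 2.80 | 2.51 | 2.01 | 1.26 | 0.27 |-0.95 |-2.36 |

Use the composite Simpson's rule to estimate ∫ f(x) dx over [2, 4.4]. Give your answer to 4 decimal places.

h = 0.4, n = 6.
(h/3)·[y₀ + 4y₁ + 2y₂ + 4y₃ + 2y₄ + 4y₅ + y₆] = 0.133333·(16.28) = 2.1707.

2.1707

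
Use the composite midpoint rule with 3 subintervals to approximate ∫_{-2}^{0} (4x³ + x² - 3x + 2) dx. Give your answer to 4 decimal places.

h = (0 − (-2))/3 = 0.666667.
Midpoints m₁,…,m₃ = -1.666667, -1, -0.333333.
f(m₁)=-8.740741, f(m₂)=2, f(m₃)=2.962963.
h·[f(m₁) + f(m₂) + f(m₃)] = 0.666667·(-3.777778) = -2.5185.

-2.5185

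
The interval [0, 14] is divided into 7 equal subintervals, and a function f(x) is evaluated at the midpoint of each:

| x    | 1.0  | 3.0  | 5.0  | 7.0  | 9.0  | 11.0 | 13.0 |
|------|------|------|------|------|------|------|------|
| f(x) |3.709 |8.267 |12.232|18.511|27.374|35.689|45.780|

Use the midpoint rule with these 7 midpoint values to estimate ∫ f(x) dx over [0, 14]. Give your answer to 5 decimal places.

h = 2, n = 7.
h·[y(m₁) + y(m₂) + y(m₃) + y(m₄) + y(m₅) + y(m₆) + y(m₇)] = 2·(151.562) = 303.12400.

303.12400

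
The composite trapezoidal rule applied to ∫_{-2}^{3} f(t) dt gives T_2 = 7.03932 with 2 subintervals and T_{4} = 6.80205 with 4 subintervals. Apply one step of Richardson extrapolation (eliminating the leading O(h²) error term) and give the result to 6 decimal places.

6.722960

R = (4·T_{4} − T_2) / 3 = (4·6.80205 − 7.03932)/3 = (20.16888)/3 = 6.722960.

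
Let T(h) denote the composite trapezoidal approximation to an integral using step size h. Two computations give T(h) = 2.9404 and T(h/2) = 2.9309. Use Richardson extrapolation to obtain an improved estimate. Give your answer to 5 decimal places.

2.92773

R = (4·T(h/2) − T(h)) / 3 = (4·2.9309 − 2.9404)/3 = (8.7832)/3 = 2.92773.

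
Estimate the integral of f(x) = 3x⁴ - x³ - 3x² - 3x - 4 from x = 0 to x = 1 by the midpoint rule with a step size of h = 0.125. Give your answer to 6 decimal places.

h = (1 − 0)/8 = 0.125.
Midpoints m₁,…,m₈ = 0.0625, 0.1875, 0.3125, 0.4375, 0.5625, 0.6875, 0.8125, 0.9375.
f(m₁)=-4.1994171142578125, f(m₂)=-4.6708526611328125, f(m₃)=-5.2323760986328125, f(m₄)=-5.8605499267578125, f(m₅)=-6.5143585205078125, f(m₆)=-7.1352081298828125, f(m₇)=-7.6469268798828125, f(m₈)=-7.9557647705078125.
h·[f(m₁) + f(m₂) + f(m₃) + f(m₄) + f(m₅) + f(m₆) + f(m₇) + f(m₈)] = 0.125·(-49.2154541015625) = -6.151932.

-6.151932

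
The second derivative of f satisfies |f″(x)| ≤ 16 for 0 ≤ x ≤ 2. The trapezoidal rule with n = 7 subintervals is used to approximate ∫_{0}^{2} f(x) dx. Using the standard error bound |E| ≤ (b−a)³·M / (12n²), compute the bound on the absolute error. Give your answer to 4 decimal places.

0.2177

|E| ≤ (2)³·16 / (12·7²) = 128/588 = 0.2177.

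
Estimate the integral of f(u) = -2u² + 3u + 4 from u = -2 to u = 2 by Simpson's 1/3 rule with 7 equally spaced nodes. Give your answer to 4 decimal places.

5.3333

h = (2 − (-2))/6 = 0.666667.
Nodes u₀,…,u₆ = -2, -1.333333, -0.666667, 0, 0.666667, 1.333333, 2.
f(u) = -2u² + 3u + 4: f₀=-10, f₁=-3.555556, f₂=1.111111, f₃=4, f₄=5.111111, f₅=4.444444, f₆=2.
(h/3)·[f₀ + 4f₁ + 2f₂ + 4f₃ + 2f₄ + 4f₅ + f₆] = 0.222222·(24) = 5.3333.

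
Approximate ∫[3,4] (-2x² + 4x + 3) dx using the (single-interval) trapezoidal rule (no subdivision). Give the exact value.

T = (b−a)/2 · [f(3) + f(4)] = 0.5·[(-3) + (-13)] = -8.

-8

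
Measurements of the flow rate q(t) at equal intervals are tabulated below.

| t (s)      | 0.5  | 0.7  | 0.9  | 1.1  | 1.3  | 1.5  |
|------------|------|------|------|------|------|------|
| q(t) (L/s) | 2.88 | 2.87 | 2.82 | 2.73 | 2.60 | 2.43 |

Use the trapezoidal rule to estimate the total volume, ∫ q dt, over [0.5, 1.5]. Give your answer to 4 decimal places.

2.7350

h = 0.2, n = 5.
(h/2)·[y₀ + 2y₁ + 2y₂ + 2y₃ + 2y₄ + y₅] = 0.1·(27.35) = 2.7350.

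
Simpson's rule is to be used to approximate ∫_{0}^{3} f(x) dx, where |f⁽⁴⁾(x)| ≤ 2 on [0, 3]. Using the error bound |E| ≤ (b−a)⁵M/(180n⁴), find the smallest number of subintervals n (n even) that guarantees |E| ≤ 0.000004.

Need 486/(180n⁴) ≤ 0.000004.
n⁴ ≥ 486/(180·0.000004) = 675000 ⇒ n ≥ 28.6633, so the smallest even n is 30. (n must be even for Simpson's rule.)

30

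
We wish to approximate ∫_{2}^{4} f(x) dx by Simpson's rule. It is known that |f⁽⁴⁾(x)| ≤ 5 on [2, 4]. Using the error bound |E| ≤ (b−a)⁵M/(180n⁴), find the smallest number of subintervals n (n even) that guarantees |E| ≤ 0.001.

Need 160/(180n⁴) ≤ 0.001.
n⁴ ≥ 160/(180·0.001) = 888.889 ⇒ n ≥ 5.4602, so the smallest even n is 6. (n must be even for Simpson's rule.)

6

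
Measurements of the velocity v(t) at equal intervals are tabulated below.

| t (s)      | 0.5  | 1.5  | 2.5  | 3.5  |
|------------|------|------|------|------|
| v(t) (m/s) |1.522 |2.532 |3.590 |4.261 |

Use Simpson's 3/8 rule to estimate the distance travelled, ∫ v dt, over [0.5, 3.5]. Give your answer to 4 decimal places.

h = 1, n = 3.
(3h/8)·[y₀ + 3y₁ + 3y₂ + y₃] = 0.375·(24.149) = 9.0559.

9.0559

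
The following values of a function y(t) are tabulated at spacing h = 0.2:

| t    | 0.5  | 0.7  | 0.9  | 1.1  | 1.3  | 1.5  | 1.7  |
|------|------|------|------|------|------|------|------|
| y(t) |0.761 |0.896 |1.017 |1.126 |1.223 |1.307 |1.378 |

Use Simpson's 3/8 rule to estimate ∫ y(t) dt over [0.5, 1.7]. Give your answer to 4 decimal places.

1.3290

h = 0.2, n = 6.
(3h/8)·[y₀ + 3y₁ + 3y₂ + 2y₃ + 3y₄ + 3y₅ + y₆] = 0.075·(17.720) = 1.3290.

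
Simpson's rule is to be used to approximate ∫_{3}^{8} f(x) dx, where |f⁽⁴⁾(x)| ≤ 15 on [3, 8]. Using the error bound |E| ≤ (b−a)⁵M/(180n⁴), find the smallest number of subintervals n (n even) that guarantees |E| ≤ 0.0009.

24

Need 46875/(180n⁴) ≤ 0.0009.
n⁴ ≥ 46875/(180·0.0009) = 289352 ⇒ n ≥ 23.1930, so the smallest even n is 24. (n must be even for Simpson's rule.)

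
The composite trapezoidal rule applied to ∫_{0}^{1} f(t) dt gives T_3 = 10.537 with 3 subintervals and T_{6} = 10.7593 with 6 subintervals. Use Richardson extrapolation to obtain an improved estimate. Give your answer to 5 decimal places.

R = (4·T_{6} − T_3) / 3 = (4·10.7593 − 10.537)/3 = (32.5002)/3 = 10.83340.

10.83340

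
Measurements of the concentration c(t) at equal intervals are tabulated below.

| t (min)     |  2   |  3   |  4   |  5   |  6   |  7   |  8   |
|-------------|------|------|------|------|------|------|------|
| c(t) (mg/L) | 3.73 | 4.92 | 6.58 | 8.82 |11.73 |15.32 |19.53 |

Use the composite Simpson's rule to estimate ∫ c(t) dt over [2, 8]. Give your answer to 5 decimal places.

h = 1, n = 6.
(h/3)·[y₀ + 4y₁ + 2y₂ + 4y₃ + 2y₄ + 4y₅ + y₆] = 0.333333·(176.12) = 58.70667.

58.70667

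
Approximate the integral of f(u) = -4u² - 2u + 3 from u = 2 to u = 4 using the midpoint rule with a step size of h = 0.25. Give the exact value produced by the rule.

-80.625

h = (4 − 2)/8 = 0.25.
Midpoints m₁,…,m₈ = 2.125, 2.375, 2.625, 2.875, 3.125, 3.375, 3.625, 3.875.
f(m₁)=-19.3125, f(m₂)=-24.3125, f(m₃)=-29.8125, f(m₄)=-35.8125, f(m₅)=-42.3125, f(m₆)=-49.3125, f(m₇)=-56.8125, f(m₈)=-64.8125.
h·[f(m₁) + f(m₂) + f(m₃) + f(m₄) + f(m₅) + f(m₆) + f(m₇) + f(m₈)] = 0.25·(-322.5) = -80.625.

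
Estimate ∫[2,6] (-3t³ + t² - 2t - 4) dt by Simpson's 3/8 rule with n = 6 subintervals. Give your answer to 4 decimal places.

h = (6 − 2)/6 = 0.666667.
Nodes t₀,…,t₆ = 2, 2.666667, 3.333333, 4, 4.666667, 5.333333, 6.
f(t) = -3t³ + t² - 2t - 4: f₀=-28, f₁=-59.111111, f₂=-110.666667, f₃=-188, f₄=-296.444444, f₅=-441.333333, f₆=-628.
(3h/8)·[f₀ + 3f₁ + 3f₂ + 2f₃ + 3f₄ + 3f₅ + f₆] = 0.25·(-3754.666667) = -938.6667.

-938.6667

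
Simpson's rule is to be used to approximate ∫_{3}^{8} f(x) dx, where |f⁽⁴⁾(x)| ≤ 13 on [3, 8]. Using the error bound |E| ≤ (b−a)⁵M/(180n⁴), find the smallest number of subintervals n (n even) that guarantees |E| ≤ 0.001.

22

Need 40625/(180n⁴) ≤ 0.001.
n⁴ ≥ 40625/(180·0.001) = 225694 ⇒ n ≥ 21.7962, so the smallest even n is 22. (n must be even for Simpson's rule.)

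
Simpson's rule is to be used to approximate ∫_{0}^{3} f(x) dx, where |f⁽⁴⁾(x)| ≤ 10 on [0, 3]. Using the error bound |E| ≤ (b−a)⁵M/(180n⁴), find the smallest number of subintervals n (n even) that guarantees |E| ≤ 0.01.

Need 2430/(180n⁴) ≤ 0.01.
n⁴ ≥ 2430/(180·0.01) = 1350 ⇒ n ≥ 6.0615, so the smallest even n is 8. (n must be even for Simpson's rule.)

8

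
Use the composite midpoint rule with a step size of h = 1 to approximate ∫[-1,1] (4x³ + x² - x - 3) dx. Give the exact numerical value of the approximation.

-5.5

h = (1 − (-1))/2 = 1.
Midpoints m₁,…,m₂ = -0.5, 0.5.
f(m₁)=-2.75, f(m₂)=-2.75.
h·[f(m₁) + f(m₂)] = 1·(-5.5) = -5.5.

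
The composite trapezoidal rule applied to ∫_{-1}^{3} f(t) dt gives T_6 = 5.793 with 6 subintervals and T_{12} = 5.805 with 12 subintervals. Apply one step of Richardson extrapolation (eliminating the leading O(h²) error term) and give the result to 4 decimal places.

R = (4·T_{12} − T_6) / 3 = (4·5.805 − 5.793)/3 = (17.427)/3 = 5.8090.

5.8090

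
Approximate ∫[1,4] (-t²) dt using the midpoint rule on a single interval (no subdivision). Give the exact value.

M = (b−a)·f(2.5) = 3·(-6.25) = -18.75.

-18.75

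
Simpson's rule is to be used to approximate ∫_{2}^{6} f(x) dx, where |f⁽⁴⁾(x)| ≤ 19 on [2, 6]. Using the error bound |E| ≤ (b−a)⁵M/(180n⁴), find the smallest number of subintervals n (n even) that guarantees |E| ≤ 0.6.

4

Need 19456/(180n⁴) ≤ 0.6.
n⁴ ≥ 19456/(180·0.6) = 180.148 ⇒ n ≥ 3.6636, so the smallest even n is 4. (n must be even for Simpson's rule.)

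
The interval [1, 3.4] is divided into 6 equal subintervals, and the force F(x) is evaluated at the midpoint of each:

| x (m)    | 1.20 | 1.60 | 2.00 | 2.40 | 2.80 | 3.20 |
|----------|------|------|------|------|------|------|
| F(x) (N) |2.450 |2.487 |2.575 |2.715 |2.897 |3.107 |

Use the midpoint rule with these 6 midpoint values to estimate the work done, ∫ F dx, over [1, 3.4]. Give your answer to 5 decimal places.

h = 0.4, n = 6.
h·[y(m₁) + y(m₂) + y(m₃) + y(m₄) + y(m₅) + y(m₆)] = 0.4·(16.231) = 6.49240.

6.49240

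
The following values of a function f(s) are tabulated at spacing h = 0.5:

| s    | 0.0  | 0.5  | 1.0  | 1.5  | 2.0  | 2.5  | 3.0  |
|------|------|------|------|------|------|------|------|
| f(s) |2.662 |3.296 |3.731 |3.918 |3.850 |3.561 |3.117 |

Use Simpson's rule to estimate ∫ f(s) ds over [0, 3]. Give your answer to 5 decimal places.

h = 0.5, n = 6.
(h/3)·[y₀ + 4y₁ + 2y₂ + 4y₃ + 2y₄ + 4y₅ + y₆] = 0.166667·(64.041) = 10.67350.

10.67350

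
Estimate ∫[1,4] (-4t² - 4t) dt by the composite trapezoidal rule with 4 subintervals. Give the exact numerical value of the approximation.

h = (4 − 1)/4 = 0.75.
Nodes t₀,…,t₄ = 1, 1.75, 2.5, 3.25, 4.
f(t) = -4t² - 4t: f₀=-8, f₁=-19.25, f₂=-35, f₃=-55.25, f₄=-80.
(h/2)·[f₀ + 2f₁ + 2f₂ + 2f₃ + f₄] = 0.375·(-307) = -115.125.

-115.125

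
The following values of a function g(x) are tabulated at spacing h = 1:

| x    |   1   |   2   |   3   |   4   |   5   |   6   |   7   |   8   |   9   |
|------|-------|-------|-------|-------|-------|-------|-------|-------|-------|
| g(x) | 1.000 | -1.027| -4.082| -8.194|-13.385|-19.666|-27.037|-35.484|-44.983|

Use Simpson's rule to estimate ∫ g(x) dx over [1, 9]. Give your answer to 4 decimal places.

h = 1, n = 8.
(h/3)·[y₀ + 4y₁ + 2y₂ + 4y₃ + 2y₄ + 4y₅ + 2y₆ + 4y₇ + y₈] = 0.333333·(-390.475) = -130.1583.

-130.1583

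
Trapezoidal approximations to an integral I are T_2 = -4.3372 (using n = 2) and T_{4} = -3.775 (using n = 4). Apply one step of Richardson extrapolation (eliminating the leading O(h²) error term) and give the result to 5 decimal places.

-3.58760

R = (4·T_{4} − T_2) / 3 = (4·(-3.775) − (-4.3372))/3 = (-10.7628)/3 = -3.58760.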